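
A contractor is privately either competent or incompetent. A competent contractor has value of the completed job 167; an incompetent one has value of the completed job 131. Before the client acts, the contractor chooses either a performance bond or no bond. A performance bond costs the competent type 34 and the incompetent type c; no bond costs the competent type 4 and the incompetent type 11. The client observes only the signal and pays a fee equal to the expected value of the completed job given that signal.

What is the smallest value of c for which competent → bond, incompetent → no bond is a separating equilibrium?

Under separation: bond → competent (pays 167); no bond → incompetent (pays 131).
Competent: 167 − 34 = 133 ≥ 131 − 4 = 127. Holds regardless of c. ✓
Incompetent: 131 − 11 ≥ 167 − c, so c ≥ 167 − 120 = 47.

47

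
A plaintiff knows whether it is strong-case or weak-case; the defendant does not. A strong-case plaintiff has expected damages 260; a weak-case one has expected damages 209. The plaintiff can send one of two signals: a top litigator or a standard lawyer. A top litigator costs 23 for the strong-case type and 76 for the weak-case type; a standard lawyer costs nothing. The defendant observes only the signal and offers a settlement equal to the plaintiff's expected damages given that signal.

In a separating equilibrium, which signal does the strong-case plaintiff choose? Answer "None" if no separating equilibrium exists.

Try strong-case → top litigator, weak-case → standard lawyer:
  If types separate, top litigator earns payment 260 and standard lawyer earns 209.
  Strong-case: top litigator gives 260 − 23 = 237; standard lawyer gives 209 − 0 = 209. No deviation. ✓
  Weak-case: standard lawyer gives 209 − 0 = 209; top litigator gives 260 − 76 = 184. No deviation. ✓
Both hold — the strong-case type sends top litigator.

top litigator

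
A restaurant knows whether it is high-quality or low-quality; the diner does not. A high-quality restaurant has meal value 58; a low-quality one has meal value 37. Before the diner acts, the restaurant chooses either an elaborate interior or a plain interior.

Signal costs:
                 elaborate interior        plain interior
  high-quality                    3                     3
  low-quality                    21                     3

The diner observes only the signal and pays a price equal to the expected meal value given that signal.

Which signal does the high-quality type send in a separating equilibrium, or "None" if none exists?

Try high-quality → elaborate interior, low-quality → plain interior:
  Under separation the diner infers type exactly: elaborate interior → high-quality (pays 58), plain interior → low-quality (pays 37).
  High-quality: elaborate interior gives 58 − 3 = 55; plain interior gives 37 − 3 = 34. No deviation. ✓
  Low-quality: plain interior gives 37 − 3 = 34; elaborate interior gives 58 − 21 = 37. Would deviate. ✗
Try high-quality → plain interior, low-quality → elaborate interior:
  Under separation the diner infers type exactly: plain interior → high-quality (pays 58), elaborate interior → low-quality (pays 37).
  High-quality: plain interior gives 58 − 3 = 55; elaborate interior gives 37 − 3 = 34. No deviation. ✓
  Low-quality: elaborate interior gives 37 − 21 = 16; plain interior gives 58 − 3 = 55. Would deviate. ✗
Neither assignment is incentive-compatible.

None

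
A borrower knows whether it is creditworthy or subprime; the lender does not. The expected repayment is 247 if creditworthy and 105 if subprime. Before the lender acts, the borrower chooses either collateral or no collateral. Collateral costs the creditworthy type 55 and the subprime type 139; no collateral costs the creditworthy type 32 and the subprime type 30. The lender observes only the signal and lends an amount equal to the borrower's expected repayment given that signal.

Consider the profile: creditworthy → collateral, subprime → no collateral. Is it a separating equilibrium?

If types separate, collateral earns payment 247 and no collateral earns 105.
Creditworthy: collateral gives 247 − 55 = 192; no collateral gives 105 − 32 = 73. No deviation. ✓
Subprime: no collateral gives 105 − 30 = 75; collateral gives 247 − 139 = 108. Would deviate. ✗

No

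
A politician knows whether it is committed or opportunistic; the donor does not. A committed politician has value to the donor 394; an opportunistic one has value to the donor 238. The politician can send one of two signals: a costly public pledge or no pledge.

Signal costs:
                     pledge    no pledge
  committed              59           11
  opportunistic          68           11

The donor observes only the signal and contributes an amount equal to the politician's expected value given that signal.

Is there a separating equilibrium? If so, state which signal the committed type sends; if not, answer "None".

Try committed → pledge, opportunistic → no pledge:
  If types separate, pledge earns payment 394 and no pledge earns 238.
  Committed: pledge gives 394 − 59 = 335; no pledge gives 238 − 11 = 227. No deviation. ✓
  Opportunistic: no pledge gives 238 − 11 = 227; pledge gives 394 − 68 = 326. Would deviate. ✗
Try committed → no pledge, opportunistic → pledge:
  If types separate, no pledge earns payment 394 and pledge earns 238.
  Committed: no pledge gives 394 − 11 = 383; pledge gives 238 − 59 = 179. No deviation. ✓
  Opportunistic: pledge gives 238 − 68 = 170; no pledge gives 394 − 11 = 383. Would deviate. ✗
Neither assignment is incentive-compatible.

None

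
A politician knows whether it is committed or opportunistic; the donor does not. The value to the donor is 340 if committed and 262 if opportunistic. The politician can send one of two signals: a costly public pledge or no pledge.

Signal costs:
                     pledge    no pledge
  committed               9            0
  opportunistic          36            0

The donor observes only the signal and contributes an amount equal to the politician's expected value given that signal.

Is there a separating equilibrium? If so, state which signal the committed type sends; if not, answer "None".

Try committed → pledge, opportunistic → no pledge:
  Under separation the donor infers type exactly: pledge → committed (pays 340), no pledge → opportunistic (pays 262).
  Committed: pledge gives 340 − 9 = 331; no pledge gives 262 − 0 = 262. No deviation. ✓
  Opportunistic: no pledge gives 262 − 0 = 262; pledge gives 340 − 36 = 304. Would deviate. ✗
Try committed → no pledge, opportunistic → pledge:
  Under separation the donor infers type exactly: no pledge → committed (pays 340), pledge → opportunistic (pays 262).
  Committed: no pledge gives 340 − 0 = 340; pledge gives 262 − 9 = 253. No deviation. ✓
  Opportunistic: pledge gives 262 − 36 = 226; no pledge gives 340 − 0 = 340. Would deviate. ✗
Neither assignment is incentive-compatible.

None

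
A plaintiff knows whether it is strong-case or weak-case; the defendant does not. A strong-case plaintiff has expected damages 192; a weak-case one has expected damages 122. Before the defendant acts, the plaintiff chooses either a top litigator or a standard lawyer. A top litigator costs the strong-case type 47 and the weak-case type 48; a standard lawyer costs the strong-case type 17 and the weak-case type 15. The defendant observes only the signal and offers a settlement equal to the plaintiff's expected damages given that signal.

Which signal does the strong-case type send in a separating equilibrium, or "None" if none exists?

Try strong-case → top litigator, weak-case → standard lawyer:
  If types separate, top litigator earns payment 192 and standard lawyer earns 122.
  Strong-case: top litigator gives 192 − 47 = 145; standard lawyer gives 122 − 17 = 105. No deviation. ✓
  Weak-case: standard lawyer gives 122 − 15 = 107; top litigator gives 192 − 48 = 144. Would deviate. ✗
Try strong-case → standard lawyer, weak-case → top litigator:
  If types separate, standard lawyer earns payment 192 and top litigator earns 122.
  Strong-case: standard lawyer gives 192 − 17 = 175; top litigator gives 122 − 47 = 75. No deviation. ✓
  Weak-case: top litigator gives 122 − 48 = 74; standard lawyer gives 192 − 15 = 177. Would deviate. ✗
Neither assignment is incentive-compatible.

None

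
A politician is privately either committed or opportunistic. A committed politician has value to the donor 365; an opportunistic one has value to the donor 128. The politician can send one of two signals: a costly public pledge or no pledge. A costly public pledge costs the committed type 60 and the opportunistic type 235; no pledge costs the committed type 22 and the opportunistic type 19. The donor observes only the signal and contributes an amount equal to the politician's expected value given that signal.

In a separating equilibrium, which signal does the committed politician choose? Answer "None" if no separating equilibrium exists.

Try committed → pledge, opportunistic → no pledge:
  If types separate, pledge earns payment 365 and no pledge earns 128.
  Committed: pledge gives 365 − 60 = 305; no pledge gives 128 − 22 = 106. No deviation. ✓
  Opportunistic: no pledge gives 128 − 19 = 109; pledge gives 365 − 235 = 130. Would deviate. ✗
Try committed → no pledge, opportunistic → pledge:
  If types separate, no pledge earns payment 365 and pledge earns 128.
  Committed: no pledge gives 365 − 22 = 343; pledge gives 128 − 60 = 68. No deviation. ✓
  Opportunistic: pledge gives 128 − 235 = -107; no pledge gives 365 − 19 = 346. Would deviate. ✗
Neither assignment is incentive-compatible.

None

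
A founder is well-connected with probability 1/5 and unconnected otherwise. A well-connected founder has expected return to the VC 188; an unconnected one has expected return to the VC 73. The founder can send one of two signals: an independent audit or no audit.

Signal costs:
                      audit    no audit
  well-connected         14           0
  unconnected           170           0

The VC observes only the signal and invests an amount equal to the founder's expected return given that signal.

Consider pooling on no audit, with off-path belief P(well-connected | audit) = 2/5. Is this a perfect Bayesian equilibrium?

At the pooled signal (no audit) the VC holds the prior 1/5 and pays 1/5·188 + 4/5·73 = 96. Off-path (audit) belief 2/5 gives 2/5·188 + 3/5·73 = 119.
Well-connected: no audit gives 96 − 0 = 96; audit gives 119 − 14 = 105. Deviates. ✗
Unconnected: no audit gives 96 − 0 = 96; audit gives 119 − 170 = -51. Stays. ✓

No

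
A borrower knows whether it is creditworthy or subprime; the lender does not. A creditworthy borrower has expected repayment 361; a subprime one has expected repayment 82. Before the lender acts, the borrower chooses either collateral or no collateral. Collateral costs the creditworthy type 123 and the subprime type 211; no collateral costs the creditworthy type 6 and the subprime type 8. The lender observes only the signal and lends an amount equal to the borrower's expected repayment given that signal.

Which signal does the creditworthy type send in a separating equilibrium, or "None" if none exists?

Try creditworthy → collateral, subprime → no collateral:
  Under separation the lender infers type exactly: collateral → creditworthy (pays 361), no collateral → subprime (pays 82).
  Creditworthy: collateral gives 361 − 123 = 238; no collateral gives 82 − 6 = 76. No deviation. ✓
  Subprime: no collateral gives 82 − 8 = 74; collateral gives 361 − 211 = 150. Would deviate. ✗
Try creditworthy → no collateral, subprime → collateral:
  Under separation the lender infers type exactly: no collateral → creditworthy (pays 361), collateral → subprime (pays 82).
  Creditworthy: no collateral gives 361 − 6 = 355; collateral gives 82 − 123 = -41. No deviation. ✓
  Subprime: collateral gives 82 − 211 = -129; no collateral gives 361 − 8 = 353. Would deviate. ✗
Neither assignment is incentive-compatible.

None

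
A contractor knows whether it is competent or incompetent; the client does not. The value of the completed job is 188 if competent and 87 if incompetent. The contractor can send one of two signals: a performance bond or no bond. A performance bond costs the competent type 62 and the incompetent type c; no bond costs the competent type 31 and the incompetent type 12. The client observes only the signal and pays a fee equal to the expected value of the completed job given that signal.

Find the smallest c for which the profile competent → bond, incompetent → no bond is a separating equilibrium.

Under separation: bond → competent (pays 188); no bond → incompetent (pays 87).
Competent: 188 − 62 = 126 ≥ 87 − 31 = 56. Holds regardless of c. ✓
Incompetent: 87 − 12 ≥ 188 − c, so c ≥ 188 − 75 = 113.

113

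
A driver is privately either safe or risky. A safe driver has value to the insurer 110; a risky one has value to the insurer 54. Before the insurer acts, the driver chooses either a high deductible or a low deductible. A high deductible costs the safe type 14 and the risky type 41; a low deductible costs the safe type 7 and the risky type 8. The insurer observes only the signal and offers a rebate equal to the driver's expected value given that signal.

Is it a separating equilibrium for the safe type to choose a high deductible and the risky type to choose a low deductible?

Under separation the insurer infers type exactly: high deductible → safe (pays 110), low deductible → risky (pays 54).
Safe: high deductible gives 110 − 14 = 96; low deductible gives 54 − 7 = 47. No deviation. ✓
Risky: low deductible gives 54 − 8 = 46; high deductible gives 110 − 41 = 69. Would deviate. ✗

No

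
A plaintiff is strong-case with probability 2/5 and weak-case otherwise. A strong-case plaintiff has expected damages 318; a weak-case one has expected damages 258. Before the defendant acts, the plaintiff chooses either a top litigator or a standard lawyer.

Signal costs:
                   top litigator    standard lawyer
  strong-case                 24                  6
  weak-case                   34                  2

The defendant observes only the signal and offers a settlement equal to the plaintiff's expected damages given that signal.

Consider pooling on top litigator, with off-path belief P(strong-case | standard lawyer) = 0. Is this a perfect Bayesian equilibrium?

On the equilibrium path (top litigator) the defendant holds the prior 2/5 and pays 2/5·318 + 3/5·258 = 282. Off-path (standard lawyer) belief 0 gives 0·318 + 1·258 = 258.
Strong-case: top litigator gives 282 − 24 = 258; standard lawyer gives 258 − 6 = 252. Stays. ✓
Weak-case: top litigator gives 282 − 34 = 248; standard lawyer gives 258 − 2 = 256. Deviates. ✗

No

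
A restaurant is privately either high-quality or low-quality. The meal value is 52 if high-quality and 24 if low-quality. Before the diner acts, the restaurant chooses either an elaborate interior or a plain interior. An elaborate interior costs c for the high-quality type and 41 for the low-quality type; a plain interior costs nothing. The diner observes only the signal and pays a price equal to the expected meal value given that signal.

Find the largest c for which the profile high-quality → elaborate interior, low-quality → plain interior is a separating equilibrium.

28

Under separation: elaborate interior → high-quality (pays 52); plain interior → low-quality (pays 24).
Low-quality: 24 − 0 = 24 ≥ 52 − 41 = 11. Holds regardless of c. ✓
High-quality: 52 − c ≥ 24 − 0, so c ≤ 52 − 24 = 28.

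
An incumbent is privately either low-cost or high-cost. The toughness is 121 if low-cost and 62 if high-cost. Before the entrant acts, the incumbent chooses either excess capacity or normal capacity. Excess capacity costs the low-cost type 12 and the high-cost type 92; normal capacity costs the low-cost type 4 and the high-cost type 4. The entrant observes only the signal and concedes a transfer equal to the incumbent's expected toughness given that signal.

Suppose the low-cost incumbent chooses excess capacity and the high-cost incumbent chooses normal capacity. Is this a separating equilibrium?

If types separate, excess capacity earns payment 121 and normal capacity earns 62.
Low-cost: excess capacity gives 121 − 12 = 109; normal capacity gives 62 − 4 = 58. No deviation. ✓
High-cost: normal capacity gives 62 − 4 = 58; excess capacity gives 121 − 92 = 29. No deviation. ✓
Neither type gains from mimicking the other.

Yes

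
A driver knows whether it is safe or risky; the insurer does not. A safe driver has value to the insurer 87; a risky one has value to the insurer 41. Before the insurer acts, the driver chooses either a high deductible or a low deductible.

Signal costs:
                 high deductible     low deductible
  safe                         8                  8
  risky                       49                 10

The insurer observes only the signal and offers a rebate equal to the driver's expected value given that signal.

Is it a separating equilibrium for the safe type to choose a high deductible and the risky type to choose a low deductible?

No

If types separate, high deductible earns payment 87 and low deductible earns 41.
Safe: high deductible gives 87 − 8 = 79; low deductible gives 41 − 8 = 33. No deviation. ✓
Risky: low deductible gives 41 − 10 = 31; high deductible gives 87 − 49 = 38. Would deviate. ✗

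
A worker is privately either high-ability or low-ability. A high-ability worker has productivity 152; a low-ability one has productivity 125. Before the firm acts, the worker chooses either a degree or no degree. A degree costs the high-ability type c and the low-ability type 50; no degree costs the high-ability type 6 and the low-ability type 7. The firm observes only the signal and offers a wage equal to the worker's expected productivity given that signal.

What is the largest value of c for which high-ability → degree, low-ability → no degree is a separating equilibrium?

33

Under separation: degree → high-ability (pays 152); no degree → low-ability (pays 125).
Low-ability: 125 − 7 = 118 ≥ 152 − 50 = 102. Holds regardless of c. ✓
High-ability: 152 − c ≥ 125 − 6, so c ≤ 152 − 119 = 33.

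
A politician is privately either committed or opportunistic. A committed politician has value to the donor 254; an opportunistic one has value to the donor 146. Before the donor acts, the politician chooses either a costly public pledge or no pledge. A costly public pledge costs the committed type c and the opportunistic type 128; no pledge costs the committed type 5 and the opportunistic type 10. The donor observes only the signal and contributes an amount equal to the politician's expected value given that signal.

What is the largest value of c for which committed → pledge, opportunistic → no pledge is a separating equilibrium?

113

Under separation: pledge → committed (pays 254); no pledge → opportunistic (pays 146).
Opportunistic: 146 − 10 = 136 ≥ 254 − 128 = 126. Holds regardless of c. ✓
Committed: 254 − c ≥ 146 − 5, so c ≤ 254 − 141 = 113.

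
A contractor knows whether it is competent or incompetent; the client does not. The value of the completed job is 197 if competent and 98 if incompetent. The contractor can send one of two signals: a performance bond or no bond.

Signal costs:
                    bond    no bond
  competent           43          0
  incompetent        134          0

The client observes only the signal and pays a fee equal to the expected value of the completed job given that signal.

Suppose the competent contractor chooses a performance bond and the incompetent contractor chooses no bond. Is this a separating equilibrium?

Yes

Under separation the client infers type exactly: bond → competent (pays 197), no bond → incompetent (pays 98).
Competent: bond gives 197 − 43 = 154; no bond gives 98 − 0 = 98. No deviation. ✓
Incompetent: no bond gives 98 − 0 = 98; bond gives 197 − 134 = 63. No deviation. ✓
Both incentive constraints hold.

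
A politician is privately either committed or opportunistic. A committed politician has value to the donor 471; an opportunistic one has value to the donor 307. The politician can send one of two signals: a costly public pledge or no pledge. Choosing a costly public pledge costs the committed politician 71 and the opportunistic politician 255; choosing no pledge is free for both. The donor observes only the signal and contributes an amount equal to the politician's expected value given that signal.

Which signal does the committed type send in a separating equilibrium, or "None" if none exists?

pledge

Try committed → pledge, opportunistic → no pledge:
  If types separate, pledge earns payment 471 and no pledge earns 307.
  Committed: pledge gives 471 − 71 = 400; no pledge gives 307 − 0 = 307. No deviation. ✓
  Opportunistic: no pledge gives 307 − 0 = 307; pledge gives 471 − 255 = 216. No deviation. ✓
Both hold — the committed type sends pledge.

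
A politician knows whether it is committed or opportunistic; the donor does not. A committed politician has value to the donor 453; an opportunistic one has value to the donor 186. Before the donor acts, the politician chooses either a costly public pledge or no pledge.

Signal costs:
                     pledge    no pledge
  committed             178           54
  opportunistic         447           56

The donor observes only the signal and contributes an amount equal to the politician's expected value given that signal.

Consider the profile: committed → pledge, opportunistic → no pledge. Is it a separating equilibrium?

If types separate, pledge earns payment 453 and no pledge earns 186.
Committed: pledge gives 453 − 178 = 275; no pledge gives 186 − 54 = 132. No deviation. ✓
Opportunistic: no pledge gives 186 − 56 = 130; pledge gives 453 − 447 = 6. No deviation. ✓
Neither type gains from mimicking the other.

Yes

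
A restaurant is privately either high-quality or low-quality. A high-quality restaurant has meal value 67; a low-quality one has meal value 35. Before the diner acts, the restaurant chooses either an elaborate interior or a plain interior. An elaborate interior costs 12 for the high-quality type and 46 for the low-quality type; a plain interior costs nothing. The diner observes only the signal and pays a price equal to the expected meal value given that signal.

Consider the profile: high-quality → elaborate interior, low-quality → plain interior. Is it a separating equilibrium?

Yes

If types separate, elaborate interior earns payment 67 and plain interior earns 35.
High-quality: elaborate interior gives 67 − 12 = 55; plain interior gives 35 − 0 = 35. No deviation. ✓
Low-quality: plain interior gives 35 − 0 = 35; elaborate interior gives 67 − 46 = 21. No deviation. ✓
Both incentive constraints hold.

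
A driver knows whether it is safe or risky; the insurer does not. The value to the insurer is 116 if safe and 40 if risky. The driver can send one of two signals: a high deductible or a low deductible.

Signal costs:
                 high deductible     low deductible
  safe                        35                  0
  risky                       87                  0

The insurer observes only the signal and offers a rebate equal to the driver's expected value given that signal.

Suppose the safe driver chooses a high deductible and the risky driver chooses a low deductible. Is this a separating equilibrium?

Under separation the insurer infers type exactly: high deductible → safe (pays 116), low deductible → risky (pays 40).
Safe: high deductible gives 116 − 35 = 81; low deductible gives 40 − 0 = 40. No deviation. ✓
Risky: low deductible gives 40 − 0 = 40; high deductible gives 116 − 87 = 29. No deviation. ✓
Neither type gains from mimicking the other.

Yes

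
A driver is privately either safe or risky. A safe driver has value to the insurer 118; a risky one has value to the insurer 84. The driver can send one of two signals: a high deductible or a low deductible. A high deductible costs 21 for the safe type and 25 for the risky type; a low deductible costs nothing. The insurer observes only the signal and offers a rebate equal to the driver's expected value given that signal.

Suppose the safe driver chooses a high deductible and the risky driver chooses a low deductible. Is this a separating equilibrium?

If types separate, high deductible earns payment 118 and low deductible earns 84.
Safe: high deductible gives 118 − 21 = 97; low deductible gives 84 − 0 = 84. No deviation. ✓
Risky: low deductible gives 84 − 0 = 84; high deductible gives 118 − 25 = 93. Would deviate. ✗

No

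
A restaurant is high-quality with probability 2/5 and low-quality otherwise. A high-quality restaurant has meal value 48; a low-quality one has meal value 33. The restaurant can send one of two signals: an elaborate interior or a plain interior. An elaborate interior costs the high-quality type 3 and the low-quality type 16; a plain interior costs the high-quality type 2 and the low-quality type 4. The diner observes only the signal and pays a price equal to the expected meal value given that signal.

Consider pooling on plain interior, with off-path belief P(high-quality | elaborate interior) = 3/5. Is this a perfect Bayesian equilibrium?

No

At the pooled signal (plain interior) the diner holds the prior 2/5 and pays 2/5·48 + 3/5·33 = 39. Off-path (elaborate interior) belief 3/5 gives 3/5·48 + 2/5·33 = 42.
High-quality: plain interior gives 39 − 2 = 37; elaborate interior gives 42 − 3 = 39. Deviates. ✗
Low-quality: plain interior gives 39 − 4 = 35; elaborate interior gives 42 − 16 = 26. Stays. ✓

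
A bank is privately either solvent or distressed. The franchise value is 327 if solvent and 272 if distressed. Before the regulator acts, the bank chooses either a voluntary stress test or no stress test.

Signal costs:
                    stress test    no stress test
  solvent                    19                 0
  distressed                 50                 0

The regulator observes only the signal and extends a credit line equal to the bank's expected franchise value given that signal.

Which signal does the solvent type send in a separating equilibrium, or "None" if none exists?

None

Try solvent → stress test, distressed → no stress test:
  Under separation the regulator infers type exactly: stress test → solvent (pays 327), no stress test → distressed (pays 272).
  Solvent: stress test gives 327 − 19 = 308; no stress test gives 272 − 0 = 272. No deviation. ✓
  Distressed: no stress test gives 272 − 0 = 272; stress test gives 327 − 50 = 277. Would deviate. ✗
Try solvent → no stress test, distressed → stress test:
  Under separation the regulator infers type exactly: no stress test → solvent (pays 327), stress test → distressed (pays 272).
  Solvent: no stress test gives 327 − 0 = 327; stress test gives 272 − 19 = 253. No deviation. ✓
  Distressed: stress test gives 272 − 50 = 222; no stress test gives 327 − 0 = 327. Would deviate. ✗
Neither assignment is incentive-compatible.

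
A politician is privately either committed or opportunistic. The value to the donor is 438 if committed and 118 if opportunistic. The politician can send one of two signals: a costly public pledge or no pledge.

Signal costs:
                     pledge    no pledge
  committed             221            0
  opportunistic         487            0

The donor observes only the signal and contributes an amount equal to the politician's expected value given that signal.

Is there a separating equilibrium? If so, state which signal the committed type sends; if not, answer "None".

pledge

Try committed → pledge, opportunistic → no pledge:
  If types separate, pledge earns payment 438 and no pledge earns 118.
  Committed: pledge gives 438 − 221 = 217; no pledge gives 118 − 0 = 118. No deviation. ✓
  Opportunistic: no pledge gives 118 − 0 = 118; pledge gives 438 − 487 = -49. No deviation. ✓
Both hold — the committed type sends pledge.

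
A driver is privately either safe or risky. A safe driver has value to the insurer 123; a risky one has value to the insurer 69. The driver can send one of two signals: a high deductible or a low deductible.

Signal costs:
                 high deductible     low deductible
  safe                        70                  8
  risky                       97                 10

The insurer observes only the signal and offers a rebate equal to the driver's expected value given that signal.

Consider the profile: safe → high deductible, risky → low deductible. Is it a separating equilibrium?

If types separate, high deductible earns payment 123 and low deductible earns 69.
Safe: high deductible gives 123 − 70 = 53; low deductible gives 69 − 8 = 61. Would deviate. ✗
Risky: low deductible gives 69 − 10 = 59; high deductible gives 123 − 97 = 26. No deviation. ✓

No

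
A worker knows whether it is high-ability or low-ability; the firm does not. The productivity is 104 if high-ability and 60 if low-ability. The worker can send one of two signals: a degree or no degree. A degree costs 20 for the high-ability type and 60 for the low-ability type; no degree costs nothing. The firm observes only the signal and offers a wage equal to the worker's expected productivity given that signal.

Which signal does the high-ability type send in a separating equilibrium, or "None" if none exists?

Try high-ability → degree, low-ability → no degree:
  If types separate, degree earns payment 104 and no degree earns 60.
  High-ability: degree gives 104 − 20 = 84; no degree gives 60 − 0 = 60. No deviation. ✓
  Low-ability: no degree gives 60 − 0 = 60; degree gives 104 − 60 = 44. No deviation. ✓
Both hold — the high-ability type sends degree.

degree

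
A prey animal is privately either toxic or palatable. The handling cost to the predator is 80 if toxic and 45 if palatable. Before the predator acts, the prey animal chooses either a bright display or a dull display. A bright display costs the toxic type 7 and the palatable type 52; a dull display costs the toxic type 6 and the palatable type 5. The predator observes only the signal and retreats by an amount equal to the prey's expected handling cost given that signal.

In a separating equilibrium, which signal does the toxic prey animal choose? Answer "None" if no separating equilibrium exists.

Try toxic → bright display, palatable → dull display:
  Under separation the predator infers type exactly: bright display → toxic (pays 80), dull display → palatable (pays 45).
  Toxic: bright display gives 80 − 7 = 73; dull display gives 45 − 6 = 39. No deviation. ✓
  Palatable: dull display gives 45 − 5 = 40; bright display gives 80 − 52 = 28. No deviation. ✓
Both hold — the toxic type sends bright display.

bright display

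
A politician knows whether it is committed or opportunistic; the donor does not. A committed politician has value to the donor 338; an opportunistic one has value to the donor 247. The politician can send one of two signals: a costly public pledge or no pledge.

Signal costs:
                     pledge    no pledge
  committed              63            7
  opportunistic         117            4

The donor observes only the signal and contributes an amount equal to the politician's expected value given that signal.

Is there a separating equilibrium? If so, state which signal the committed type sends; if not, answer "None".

Try committed → pledge, opportunistic → no pledge:
  Under separation the donor infers type exactly: pledge → committed (pays 338), no pledge → opportunistic (pays 247).
  Committed: pledge gives 338 − 63 = 275; no pledge gives 247 − 7 = 240. No deviation. ✓
  Opportunistic: no pledge gives 247 − 4 = 243; pledge gives 338 − 117 = 221. No deviation. ✓
Both hold — the committed type sends pledge.

pledge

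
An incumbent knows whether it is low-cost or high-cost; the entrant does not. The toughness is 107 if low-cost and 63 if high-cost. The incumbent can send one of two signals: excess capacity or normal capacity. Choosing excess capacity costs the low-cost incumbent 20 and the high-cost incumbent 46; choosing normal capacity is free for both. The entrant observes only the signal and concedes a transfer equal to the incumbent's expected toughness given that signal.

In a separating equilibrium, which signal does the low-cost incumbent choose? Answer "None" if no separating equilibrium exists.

excess capacity

Try low-cost → excess capacity, high-cost → normal capacity:
  Under separation the entrant infers type exactly: excess capacity → low-cost (pays 107), normal capacity → high-cost (pays 63).
  Low-cost: excess capacity gives 107 − 20 = 87; normal capacity gives 63 − 0 = 63. No deviation. ✓
  High-cost: normal capacity gives 63 − 0 = 63; excess capacity gives 107 − 46 = 61. No deviation. ✓
Both hold — the low-cost type sends excess capacity.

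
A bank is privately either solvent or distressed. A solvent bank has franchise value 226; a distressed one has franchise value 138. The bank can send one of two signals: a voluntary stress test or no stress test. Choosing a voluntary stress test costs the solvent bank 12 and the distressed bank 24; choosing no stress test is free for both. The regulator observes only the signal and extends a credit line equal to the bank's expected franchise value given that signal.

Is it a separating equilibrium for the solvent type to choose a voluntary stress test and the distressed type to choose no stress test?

No

If types separate, stress test earns payment 226 and no stress test earns 138.
Solvent: stress test gives 226 − 12 = 214; no stress test gives 138 − 0 = 138. No deviation. ✓
Distressed: no stress test gives 138 − 0 = 138; stress test gives 226 − 24 = 202. Would deviate. ✗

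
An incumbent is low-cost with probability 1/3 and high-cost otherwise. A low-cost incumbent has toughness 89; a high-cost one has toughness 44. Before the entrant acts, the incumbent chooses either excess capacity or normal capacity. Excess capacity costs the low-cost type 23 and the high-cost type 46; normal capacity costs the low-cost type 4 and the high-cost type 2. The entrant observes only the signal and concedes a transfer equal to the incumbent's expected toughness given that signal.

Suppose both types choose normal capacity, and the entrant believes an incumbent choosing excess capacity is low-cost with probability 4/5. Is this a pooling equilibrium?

At the pooled signal (normal capacity) the entrant holds the prior 1/3 and pays 1/3·89 + 2/3·44 = 59. Off-path (excess capacity) belief 4/5 gives 4/5·89 + 1/5·44 = 80.
Low-cost: normal capacity gives 59 − 4 = 55; excess capacity gives 80 − 23 = 57. Deviates. ✗
High-cost: normal capacity gives 59 − 2 = 57; excess capacity gives 80 − 46 = 34. Stays. ✓

No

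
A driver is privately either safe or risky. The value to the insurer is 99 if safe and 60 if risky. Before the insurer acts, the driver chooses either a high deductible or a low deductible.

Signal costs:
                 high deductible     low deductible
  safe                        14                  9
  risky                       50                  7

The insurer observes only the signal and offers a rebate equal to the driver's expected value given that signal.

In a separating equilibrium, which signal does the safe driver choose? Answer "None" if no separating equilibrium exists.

Try safe → high deductible, risky → low deductible:
  If types separate, high deductible earns payment 99 and low deductible earns 60.
  Safe: high deductible gives 99 − 14 = 85; low deductible gives 60 − 9 = 51. No deviation. ✓
  Risky: low deductible gives 60 − 7 = 53; high deductible gives 99 − 50 = 49. No deviation. ✓
Both hold — the safe type sends high deductible.

high deductible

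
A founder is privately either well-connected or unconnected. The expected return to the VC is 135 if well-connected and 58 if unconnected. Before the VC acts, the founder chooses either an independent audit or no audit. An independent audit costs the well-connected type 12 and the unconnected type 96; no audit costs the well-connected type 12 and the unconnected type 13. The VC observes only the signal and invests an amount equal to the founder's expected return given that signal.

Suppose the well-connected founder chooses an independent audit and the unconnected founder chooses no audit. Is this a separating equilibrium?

Yes

Under separation the VC infers type exactly: audit → well-connected (pays 135), no audit → unconnected (pays 58).
Well-connected: audit gives 135 − 12 = 123; no audit gives 58 − 12 = 46. No deviation. ✓
Unconnected: no audit gives 58 − 13 = 45; audit gives 135 − 96 = 39. No deviation. ✓
Both incentive constraints hold.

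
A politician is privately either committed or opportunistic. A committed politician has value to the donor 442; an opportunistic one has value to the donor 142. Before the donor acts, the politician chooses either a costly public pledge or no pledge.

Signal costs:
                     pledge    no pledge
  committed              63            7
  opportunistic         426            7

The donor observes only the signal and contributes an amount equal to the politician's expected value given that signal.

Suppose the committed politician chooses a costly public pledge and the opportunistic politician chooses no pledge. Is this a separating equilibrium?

If types separate, pledge earns payment 442 and no pledge earns 142.
Committed: pledge gives 442 − 63 = 379; no pledge gives 142 − 7 = 135. No deviation. ✓
Opportunistic: no pledge gives 142 − 7 = 135; pledge gives 442 − 426 = 16. No deviation. ✓
Neither type gains from mimicking the other.

Yes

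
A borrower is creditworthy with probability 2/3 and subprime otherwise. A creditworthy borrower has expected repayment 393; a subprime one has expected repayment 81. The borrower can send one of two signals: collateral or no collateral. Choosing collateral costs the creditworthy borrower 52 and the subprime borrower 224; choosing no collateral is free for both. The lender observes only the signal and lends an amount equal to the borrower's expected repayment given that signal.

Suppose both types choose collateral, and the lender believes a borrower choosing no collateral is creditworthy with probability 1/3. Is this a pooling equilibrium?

At the pooled signal (collateral) the lender holds the prior 2/3 and pays 2/3·393 + 1/3·81 = 289. Off-path (no collateral) belief 1/3 gives 1/3·393 + 2/3·81 = 185.
Creditworthy: collateral gives 289 − 52 = 237; no collateral gives 185 − 0 = 185. Stays. ✓
Subprime: collateral gives 289 − 224 = 65; no collateral gives 185 − 0 = 185. Deviates. ✗

No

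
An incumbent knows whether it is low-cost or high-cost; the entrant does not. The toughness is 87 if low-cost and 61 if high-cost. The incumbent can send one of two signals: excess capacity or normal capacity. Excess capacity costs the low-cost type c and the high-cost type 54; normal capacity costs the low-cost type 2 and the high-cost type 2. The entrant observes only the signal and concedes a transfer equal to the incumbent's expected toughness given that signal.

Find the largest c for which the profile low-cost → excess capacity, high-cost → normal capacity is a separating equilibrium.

28

Under separation: excess capacity → low-cost (pays 87); normal capacity → high-cost (pays 61).
High-cost: 61 − 2 = 59 ≥ 87 − 54 = 33. Holds regardless of c. ✓
Low-cost: 87 − c ≥ 61 − 2, so c ≤ 87 − 59 = 28.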